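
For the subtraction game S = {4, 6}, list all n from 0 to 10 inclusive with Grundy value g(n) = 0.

0, 1, 2, 3, 10

Build the Grundy sequence with g(k) = mex{g(k−s) : s ∈ {4, 6}, s ≤ k}:
k:     0  1  2  3  4  5  6  7  8  9 10
g(k):  0  0  0  0  1  1  1  1  2  2  0
The P-positions (g = 0) in 0..10 are 0, 1, 2, 3, 10.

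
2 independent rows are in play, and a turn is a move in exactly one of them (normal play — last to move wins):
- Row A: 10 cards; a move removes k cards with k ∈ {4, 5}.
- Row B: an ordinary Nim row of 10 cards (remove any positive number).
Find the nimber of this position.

For row A, compute g(0), g(1), … with moves {4, 5}:
g(0) = mex{} = 0
g(1) = mex{} = 0
g(2) = mex{} = 0
g(3) = mex{} = 0
g(4) = mex{0} = 1
g(5) = mex{0} = 1
g(6) = mex{0} = 1
g(7) = mex{0} = 1
g(8) = mex{0,1} = 2
g(9) = mex{1} = 0
g(10) = mex{1} = 0
So g(10) = 0.
Row B is a plain Nim row of size 10, so its Grundy value is 10.
By the Sprague-Grundy theorem, the Grundy value of a sum of independent games is the XOR of the component values.
Combined value = 0 ⊕ 10 = 10.

10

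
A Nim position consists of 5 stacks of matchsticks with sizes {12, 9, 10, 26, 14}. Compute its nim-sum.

Compute the nim-sum pairwise:
12 ^ 9 = 5
5 ^ 10 = 15
15 ^ 26 = 21
21 ^ 14 = 27

27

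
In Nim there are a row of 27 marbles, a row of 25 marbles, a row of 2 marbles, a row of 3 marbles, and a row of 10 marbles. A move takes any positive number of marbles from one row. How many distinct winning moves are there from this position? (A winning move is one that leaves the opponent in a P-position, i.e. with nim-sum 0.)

Compute the nim-sum pairwise:
27 XOR 25 = 2
2 XOR 2 = 0
0 XOR 3 = 3
3 XOR 10 = 9
The overall nim-sum is X = 9. A row of size p has a winning move iff p XOR X < p (reduce it to p XOR X).
  27: 27 XOR 9 = 18 < 27 — winning move (to 18).
  25: 25 XOR 9 = 16 < 25 — winning move (to 16).
  2: 2 XOR 9 = 11 ≥ 2 — no move.
  3: 3 XOR 9 = 10 ≥ 3 — no move.
  10: 10 XOR 9 = 3 < 10 — winning move (to 3).
That gives 3 winning moves.

3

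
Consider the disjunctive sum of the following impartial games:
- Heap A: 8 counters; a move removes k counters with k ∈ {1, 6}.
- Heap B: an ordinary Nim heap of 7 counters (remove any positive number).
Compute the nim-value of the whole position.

6

For heap A, compute g(0), g(1), … with moves {1, 6}:
g(0) = mex{} = 0
g(1) = mex{0} = 1
g(2) = mex{1} = 0
g(3) = mex{0} = 1
g(4) = mex{1} = 0
g(5) = mex{0} = 1
g(6) = mex{0,1} = 2
g(7) = mex{1,2} = 0
g(8) = mex{0} = 1
So g(8) = 1.
Heap B is a plain Nim heap of size 7, so its Grundy value is 7.
The value of a disjunctive sum is the nim-sum of the parts.
Combined value = 1 XOR 7 = 6.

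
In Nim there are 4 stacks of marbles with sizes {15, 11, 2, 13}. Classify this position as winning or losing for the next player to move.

Winning position

Bitwise XOR of the heap sizes:
  1111  (15)
  1011  (11)
  0010  (2)
  1101  (13)
  ----
  1011  (11)
The nim-sum is 11 ≠ 0, so this is an N-position: the player to move can win.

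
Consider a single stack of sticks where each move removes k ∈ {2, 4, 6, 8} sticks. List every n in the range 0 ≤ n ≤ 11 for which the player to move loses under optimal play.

0, 1, 10, 11

Compute g(0), g(1), … for moves {2, 4, 6, 8}:
k:     0  1  2  3  4  5  6  7  8  9 10 11
g(k):  0  0  1  1  2  2  3  3  4  4  0  0
The P-positions (g = 0) in 0..11 are 0, 1, 10, 11.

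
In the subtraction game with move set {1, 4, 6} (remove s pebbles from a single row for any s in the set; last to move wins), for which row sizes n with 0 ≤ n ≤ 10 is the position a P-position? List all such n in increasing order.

Grundy values for subtraction set {1, 4, 6}:
g(0) = mex{} = 0
g(1) = mex{0} = 1
g(2) = mex{1} = 0
g(3) = mex{0} = 1
g(4) = mex{0,1} = 2
g(5) = mex{1,2} = 0
g(6) = mex{0} = 1
g(7) = mex{1} = 0
g(8) = mex{0,2} = 1
g(9) = mex{0,1} = 2
g(10) = mex{1,2} = 0
The P-positions (g = 0) in 0..10 are 0, 2, 5, 7, 10.

0, 2, 5, 7, 10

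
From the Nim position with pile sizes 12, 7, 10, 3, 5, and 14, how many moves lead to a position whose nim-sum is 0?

3

Compute the nim-sum pairwise:
12 XOR 7 = 11
11 XOR 10 = 1
1 XOR 3 = 2
2 XOR 5 = 7
7 XOR 14 = 9
The overall nim-sum is X = 9. A pile of size p has a winning move iff p XOR X < p (reduce it to p XOR X).
  12: 12 XOR 9 = 5 < 12 — winning move (to 5).
  7: 7 XOR 9 = 14 ≥ 7 — no move.
  10: 10 XOR 9 = 3 < 10 — winning move (to 3).
  3: 3 XOR 9 = 10 ≥ 3 — no move.
  5: 5 XOR 9 = 12 ≥ 5 — no move.
  14: 14 XOR 9 = 7 < 14 — winning move (to 7).
That gives 3 winning moves.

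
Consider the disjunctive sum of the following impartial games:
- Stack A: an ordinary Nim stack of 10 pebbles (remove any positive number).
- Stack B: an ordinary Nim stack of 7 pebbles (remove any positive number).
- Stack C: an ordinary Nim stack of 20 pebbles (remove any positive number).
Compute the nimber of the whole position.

25

Stack A is a plain Nim stack of size 10, so its Grundy value is 10.
Stack B is a plain Nim stack of size 7, so its Grundy value is 7.
Stack C is a plain Nim stack of size 20, so its Grundy value is 20.
The value of a disjunctive sum is the nim-sum of the parts.
Combined value = 10 XOR 7 XOR 20 = 25.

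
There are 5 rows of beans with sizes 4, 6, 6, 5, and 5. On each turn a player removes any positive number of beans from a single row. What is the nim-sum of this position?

4

Nim-sum: 4 ⊕ 6 ⊕ 6 ⊕ 5 ⊕ 5 = 4.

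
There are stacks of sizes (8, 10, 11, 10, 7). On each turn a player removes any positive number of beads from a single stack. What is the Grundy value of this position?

4

Bitwise XOR of the heap sizes:
  1000  (8)
  1010  (10)
  1011  (11)
  1010  (10)
  0111  (7)
  ----
  0100  (4)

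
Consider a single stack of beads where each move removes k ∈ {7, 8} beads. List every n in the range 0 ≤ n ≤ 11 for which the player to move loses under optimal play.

0, 1, 2, 3, 4, 5, 6

Compute g(0), g(1), … for moves {7, 8}:
g(0) = mex{} = 0
g(1) = mex{} = 0
g(2) = mex{} = 0
g(3) = mex{} = 0
g(4) = mex{} = 0
g(5) = mex{} = 0
g(6) = mex{} = 0
g(7) = mex{0} = 1
g(8) = mex{0} = 1
g(9) = mex{0} = 1
g(10) = mex{0} = 1
g(11) = mex{0} = 1
The P-positions (g = 0) in 0..11 are 0, 1, 2, 3, 4, 5, 6.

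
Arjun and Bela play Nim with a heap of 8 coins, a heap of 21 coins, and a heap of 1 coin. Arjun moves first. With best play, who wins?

Nim-sum: 8 ^ 21 ^ 1 = 28.
The nim-sum is 28 ≠ 0, so this is an N-position: the player to move can win; Arjun has a winning move.

Arjun wins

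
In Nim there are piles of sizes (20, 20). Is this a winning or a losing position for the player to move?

Nim-sum: 20 ^ 20 = 0.
The nim-sum is 0, so this is a P-position: the player to move is in a losing position under optimal play.

Losing position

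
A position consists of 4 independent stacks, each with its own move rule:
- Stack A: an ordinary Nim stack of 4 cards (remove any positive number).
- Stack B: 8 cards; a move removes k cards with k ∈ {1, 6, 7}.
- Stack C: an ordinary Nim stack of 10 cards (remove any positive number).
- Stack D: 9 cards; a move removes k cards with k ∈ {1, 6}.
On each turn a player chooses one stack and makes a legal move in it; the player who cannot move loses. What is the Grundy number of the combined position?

12

Stack A is a plain Nim stack of size 4, so its Grundy value is 4.
Build the Grundy sequence for stack B with g(k) = mex{g(k−s) : s ∈ {1, 6, 7}, s ≤ k}:
k:     0  1  2  3  4  5  6  7  8
g(k):  0  1  0  1  0  1  2  3  2
So g(8) = 2.
Stack C is a plain Nim stack of size 10, so its Grundy value is 10.
Build the Grundy sequence for stack D with g(k) = mex{g(k−s) : s ∈ {1, 6}, s ≤ k}:
g(0) = mex{} = 0
g(1) = mex{0} = 1
g(2) = mex{1} = 0
g(3) = mex{0} = 1
g(4) = mex{1} = 0
g(5) = mex{0} = 1
g(6) = mex{0,1} = 2
g(7) = mex{1,2} = 0
g(8) = mex{0} = 1
g(9) = mex{1} = 0
So g(9) = 0.
By the Sprague-Grundy theorem, the Grundy value of a sum of independent games is the XOR of the component values.
Combined value = 4 ⊕ 2 ⊕ 10 ⊕ 0 = 12.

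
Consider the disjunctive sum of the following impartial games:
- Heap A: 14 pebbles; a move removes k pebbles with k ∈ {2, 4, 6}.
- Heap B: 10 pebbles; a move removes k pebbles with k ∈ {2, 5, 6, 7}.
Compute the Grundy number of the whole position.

0

Build the Grundy sequence for heap A with g(k) = mex{g(k−s) : s ∈ {2, 4, 6}, s ≤ k}:
g(0) = mex{} = 0
g(1) = mex{} = 0
g(2) = mex{0} = 1
g(3) = mex{0} = 1
g(4) = mex{0,1} = 2
g(5) = mex{0,1} = 2
g(6) = mex{0,1,2} = 3
g(7) = mex{0,1,2} = 3
g(8) = mex{1,2,3} = 0
g(9) = mex{1,2,3} = 0
g(10) = mex{0,2,3} = 1
g(11) = mex{0,2,3} = 1
g(12) = mex{0,1,3} = 2
g(13) = mex{0,1,3} = 2
g(14) = mex{0,1,2} = 3
So g(14) = 3.
For heap B, compute g(0), g(1), … with moves {2, 5, 6, 7}:
k:     0  1  2  3  4  5  6  7  8  9 10
g(k):  0  0  1  1  0  2  1  3  2  2  3
So g(10) = 3.
By the Sprague-Grundy theorem, the Grundy value of a sum of independent games is the XOR of the component values.
Combined value = 3 ⊕ 3 = 0.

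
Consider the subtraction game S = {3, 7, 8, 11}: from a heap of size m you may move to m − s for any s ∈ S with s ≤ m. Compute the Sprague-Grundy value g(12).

Grundy values for subtraction set {3, 7, 8, 11}:
k:     0  1  2  3  4  5  6  7  8  9 10 11 12
g(k):  0  0  0  1  1  1  0  2  2  1  3  3  2
So g(12) = 2.

2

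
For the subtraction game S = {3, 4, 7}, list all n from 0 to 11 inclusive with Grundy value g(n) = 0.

0, 1, 2, 10, 11

Compute g(0), g(1), … for moves {3, 4, 7}:
g(0) = mex{} = 0
g(1) = mex{} = 0
g(2) = mex{} = 0
g(3) = mex{0} = 1
g(4) = mex{0} = 1
g(5) = mex{0} = 1
g(6) = mex{0,1} = 2
g(7) = mex{0,1} = 2
g(8) = mex{0,1} = 2
g(9) = mex{0,1,2} = 3
g(10) = mex{1,2} = 0
g(11) = mex{1,2} = 0
The P-positions (g = 0) in 0..11 are 0, 1, 2, 10, 11.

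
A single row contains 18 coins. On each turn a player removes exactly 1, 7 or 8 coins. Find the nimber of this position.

Build the Grundy sequence with g(k) = mex{g(k−s) : s ∈ {1, 7, 8}, s ≤ k}:
k:     0  1  2  3  4  5  6  7  8  9 10 11 12 13 14 15 16 17 18
g(k):  0  1  0  1  0  1  0  1  2  3  2  3  2  3  2  0  1  0  1
So g(18) = 1.

1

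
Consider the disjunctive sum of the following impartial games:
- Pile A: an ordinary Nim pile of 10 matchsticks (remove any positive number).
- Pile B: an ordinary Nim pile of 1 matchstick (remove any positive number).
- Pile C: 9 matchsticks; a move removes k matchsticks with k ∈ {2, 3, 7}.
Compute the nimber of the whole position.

Pile A is a plain Nim pile of size 10, so its Grundy value is 10.
Pile B is a plain Nim pile of size 1, so its Grundy value is 1.
Build the Grundy sequence for pile C with g(k) = mex{g(k−s) : s ∈ {2, 3, 7}, s ≤ k}:
g(0) = mex{} = 0
g(1) = mex{} = 0
g(2) = mex{0} = 1
g(3) = mex{0} = 1
g(4) = mex{0,1} = 2
g(5) = mex{1} = 0
g(6) = mex{1,2} = 0
g(7) = mex{0,2} = 1
g(8) = mex{0} = 1
g(9) = mex{0,1} = 2
So g(9) = 2.
The value of a disjunctive sum is the nim-sum of the parts.
Combined value = 10 XOR 1 XOR 2 = 9.

9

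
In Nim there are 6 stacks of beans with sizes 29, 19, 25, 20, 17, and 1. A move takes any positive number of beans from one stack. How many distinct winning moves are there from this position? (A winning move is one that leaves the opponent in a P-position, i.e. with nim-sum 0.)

Compute the nim-sum pairwise:
29 ⊕ 19 = 14
14 ⊕ 25 = 23
23 ⊕ 20 = 3
3 ⊕ 17 = 18
18 ⊕ 1 = 19
The overall nim-sum is X = 19. A stack of size p has a winning move iff p XOR X < p (reduce it to p XOR X).
  29: 29 XOR 19 = 14 < 29 — winning move (to 14).
  19: 19 XOR 19 = 0 < 19 — winning move (to 0).
  25: 25 XOR 19 = 10 < 25 — winning move (to 10).
  20: 20 XOR 19 = 7 < 20 — winning move (to 7).
  17: 17 XOR 19 = 2 < 17 — winning move (to 2).
  1: 1 XOR 19 = 18 ≥ 1 — no move.
That gives 5 winning moves.

5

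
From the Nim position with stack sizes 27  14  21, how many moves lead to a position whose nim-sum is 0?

0

Write each in binary and XOR column by column:
  11011  (27)
  01110  (14)
  10101  (21)
  -----
  00000  (0)
The nim-sum is already 0, so every move leaves a nonzero nim-sum — there are no winning moves.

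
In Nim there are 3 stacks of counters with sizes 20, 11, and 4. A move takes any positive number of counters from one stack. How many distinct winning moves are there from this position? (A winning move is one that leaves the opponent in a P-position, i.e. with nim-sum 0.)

1

Write each in binary and XOR column by column:
  10100  (20)
  01011  (11)
  00100  (4)
  -----
  11011  (27)
The overall nim-sum is X = 27. A stack of size p has a winning move iff p XOR X < p (reduce it to p XOR X).
  20: 20 XOR 27 = 15 < 20 — winning move (to 15).
  11: 11 XOR 27 = 16 ≥ 11 — no move.
  4: 4 XOR 27 = 31 ≥ 4 — no move.
That gives 1 winning move.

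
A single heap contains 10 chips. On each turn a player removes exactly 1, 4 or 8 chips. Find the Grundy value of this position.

3

Grundy values for subtraction set {1, 4, 8}:
k:     0  1  2  3  4  5  6  7  8  9 10
g(k):  0  1  0  1  2  0  1  0  1  2  3
So g(10) = 3.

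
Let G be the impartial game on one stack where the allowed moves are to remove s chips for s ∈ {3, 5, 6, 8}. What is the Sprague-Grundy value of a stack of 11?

0

Build the Grundy sequence with g(k) = mex{g(k−s) : s ∈ {3, 5, 6, 8}, s ≤ k}:
g(0) = mex{} = 0
g(1) = mex{} = 0
g(2) = mex{} = 0
g(3) = mex{0} = 1
g(4) = mex{0} = 1
g(5) = mex{0} = 1
g(6) = mex{0,1} = 2
g(7) = mex{0,1} = 2
g(8) = mex{0,1} = 2
g(9) = mex{0,1,2} = 3
g(10) = mex{0,1,2} = 3
g(11) = mex{1,2} = 0
So g(11) = 0.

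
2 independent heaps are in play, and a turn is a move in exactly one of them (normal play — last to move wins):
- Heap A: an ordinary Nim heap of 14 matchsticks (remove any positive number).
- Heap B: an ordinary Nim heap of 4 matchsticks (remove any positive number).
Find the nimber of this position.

10

Heap A is a plain Nim heap of size 14, so its Grundy value is 14.
Heap B is a plain Nim heap of size 4, so its Grundy value is 4.
By the Sprague-Grundy theorem, the Grundy value of a sum of independent games is the XOR of the component values.
Combined value = 14 ⊕ 4 = 10.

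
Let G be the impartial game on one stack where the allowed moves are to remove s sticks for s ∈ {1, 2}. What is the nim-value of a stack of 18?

Build the Grundy sequence with g(k) = mex{g(k−s) : s ∈ {1, 2}, s ≤ k}:
k:     0  1  2  3  4  5  6  7  8  9 10 11 12 13 14 15 16 17 18
g(k):  0  1  2  0  1  2  0  1  2  0  1  2  0  1  2  0  1  2  0
So g(18) = 0.

0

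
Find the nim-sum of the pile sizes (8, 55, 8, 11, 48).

In binary:
  001000  (8)
  110111  (55)
  001000  (8)
  001011  (11)
  110000  (48)
  ------
  001100  (12)

12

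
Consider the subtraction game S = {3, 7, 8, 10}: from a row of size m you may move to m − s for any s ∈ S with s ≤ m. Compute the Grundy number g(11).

3

Build the Grundy sequence with g(k) = mex{g(k−s) : s ∈ {3, 7, 8, 10}, s ≤ k}:
k:     0  1  2  3  4  5  6  7  8  9 10 11
g(k):  0  0  0  1  1  1  0  2  2  1  3  3
So g(11) = 3.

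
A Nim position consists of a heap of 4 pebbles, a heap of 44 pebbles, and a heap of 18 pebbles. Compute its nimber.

Nim-sum: 4 ^ 44 ^ 18 = 58.

58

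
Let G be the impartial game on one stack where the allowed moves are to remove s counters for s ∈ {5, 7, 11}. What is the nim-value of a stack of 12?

2

Build the Grundy sequence with g(k) = mex{g(k−s) : s ∈ {5, 7, 11}, s ≤ k}:
k:     0  1  2  3  4  5  6  7  8  9 10 11 12
g(k):  0  0  0  0  0  1  1  1  1  1  2  2  2
So g(12) = 2.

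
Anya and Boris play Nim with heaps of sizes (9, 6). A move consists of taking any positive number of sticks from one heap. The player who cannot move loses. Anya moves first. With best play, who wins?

Anya wins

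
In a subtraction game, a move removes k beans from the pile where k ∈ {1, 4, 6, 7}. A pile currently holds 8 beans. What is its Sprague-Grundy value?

3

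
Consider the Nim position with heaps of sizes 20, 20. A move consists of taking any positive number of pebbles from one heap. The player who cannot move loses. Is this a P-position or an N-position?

P-position

Compute the nim-sum pairwise:
20 ^ 20 = 0
The nim-sum is 0, so this is a P-position: the player to move is in a losing position under optimal play.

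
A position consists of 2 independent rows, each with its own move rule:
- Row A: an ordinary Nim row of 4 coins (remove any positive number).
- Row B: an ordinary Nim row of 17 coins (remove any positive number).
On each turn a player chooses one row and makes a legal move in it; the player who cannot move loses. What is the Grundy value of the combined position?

21

Row A is a plain Nim row of size 4, so its Grundy value is 4.
Row B is a plain Nim row of size 17, so its Grundy value is 17.
By the Sprague-Grundy theorem, the Grundy value of a sum of independent games is the XOR of the component values.
Combined value = 4 ⊕ 17 = 21.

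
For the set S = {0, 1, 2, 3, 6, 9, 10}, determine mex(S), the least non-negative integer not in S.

The values 0, 1, 2, 3 are all present; 4 is the first non-negative integer missing from the set.

4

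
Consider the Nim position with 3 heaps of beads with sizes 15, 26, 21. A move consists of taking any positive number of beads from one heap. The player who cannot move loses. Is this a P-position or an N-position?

Write each in binary and XOR column by column:
  01111  (15)
  11010  (26)
  10101  (21)
  -----
  00000  (0)
The nim-sum is 0, so this is a P-position: the player to move is in a losing position under optimal play.

P-position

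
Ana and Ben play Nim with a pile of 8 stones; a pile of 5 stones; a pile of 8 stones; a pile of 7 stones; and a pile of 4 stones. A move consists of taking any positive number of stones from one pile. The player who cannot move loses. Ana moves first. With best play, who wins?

Ana wins

In binary:
  1000  (8)
  0101  (5)
  1000  (8)
  0111  (7)
  0100  (4)
  ----
  0110  (6)
The nim-sum is 6 ≠ 0, so this is an N-position: the player to move can win; Ana has a winning move.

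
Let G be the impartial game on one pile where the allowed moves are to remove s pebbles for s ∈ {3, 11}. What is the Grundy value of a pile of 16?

Build the Grundy sequence with g(k) = mex{g(k−s) : s ∈ {3, 11}, s ≤ k}:
k:     0  1  2  3  4  5  6  7  8  9 10 11 12 13 14 15 16
g(k):  0  0  0  1  1  1  0  0  0  1  1  1  2  2  0  0  0
So g(16) = 0.

0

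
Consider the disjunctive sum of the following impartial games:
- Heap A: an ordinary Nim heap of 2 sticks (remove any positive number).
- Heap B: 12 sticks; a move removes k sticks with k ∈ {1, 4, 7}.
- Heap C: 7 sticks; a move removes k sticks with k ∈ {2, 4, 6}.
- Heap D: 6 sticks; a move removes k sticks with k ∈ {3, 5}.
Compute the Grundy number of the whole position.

Heap A is a plain Nim heap of size 2, so its Grundy value is 2.
Grundy values for heap B (subtraction set {1, 4, 7}):
k:     0  1  2  3  4  5  6  7  8  9 10 11 12
g(k):  0  1  0  1  2  0  1  2  0  1  0  1  2
So g(12) = 2.
Build the Grundy sequence for heap C with g(k) = mex{g(k−s) : s ∈ {2, 4, 6}, s ≤ k}:
g(0) = mex{} = 0
g(1) = mex{} = 0
g(2) = mex{0} = 1
g(3) = mex{0} = 1
g(4) = mex{0,1} = 2
g(5) = mex{0,1} = 2
g(6) = mex{0,1,2} = 3
g(7) = mex{0,1,2} = 3
So g(7) = 3.
For heap D, compute g(0), g(1), … with moves {3, 5}:
k:     0  1  2  3  4  5  6
g(k):  0  0  0  1  1  1  2
So g(6) = 2.
By the Sprague-Grundy theorem, the Grundy value of a sum of independent games is the XOR of the component values.
Combined value = 2 ⊕ 2 ⊕ 3 ⊕ 2 = 1.

1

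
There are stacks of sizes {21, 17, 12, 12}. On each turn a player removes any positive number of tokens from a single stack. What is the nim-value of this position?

4

Write each in binary and XOR column by column:
  10101  (21)
  10001  (17)
  01100  (12)
  01100  (12)
  -----
  00100  (4)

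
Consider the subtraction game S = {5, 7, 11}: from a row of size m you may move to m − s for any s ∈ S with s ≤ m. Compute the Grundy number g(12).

2

Build the Grundy sequence with g(k) = mex{g(k−s) : s ∈ {5, 7, 11}, s ≤ k}:
k:     0  1  2  3  4  5  6  7  8  9 10 11 12
g(k):  0  0  0  0  0  1  1  1  1  1  2  2  2
So g(12) = 2.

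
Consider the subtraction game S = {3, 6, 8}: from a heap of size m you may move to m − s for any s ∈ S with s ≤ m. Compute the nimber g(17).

2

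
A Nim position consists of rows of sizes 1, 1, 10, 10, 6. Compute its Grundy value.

6

Nim-sum: 1 ⊕ 1 ⊕ 10 ⊕ 10 ⊕ 6 = 6.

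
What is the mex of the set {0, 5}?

1

0 is in the set but 1 is not, so the mex is 1.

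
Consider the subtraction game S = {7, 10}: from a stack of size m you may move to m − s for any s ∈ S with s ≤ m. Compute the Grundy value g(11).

1

Grundy values for subtraction set {7, 10}:
g(0) = mex{} = 0
g(1) = mex{} = 0
g(2) = mex{} = 0
g(3) = mex{} = 0
g(4) = mex{} = 0
g(5) = mex{} = 0
g(6) = mex{} = 0
g(7) = mex{0} = 1
g(8) = mex{0} = 1
g(9) = mex{0} = 1
g(10) = mex{0} = 1
g(11) = mex{0} = 1
So g(11) = 1.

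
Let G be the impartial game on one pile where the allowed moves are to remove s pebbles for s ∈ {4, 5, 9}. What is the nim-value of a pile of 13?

Build the Grundy sequence with g(k) = mex{g(k−s) : s ∈ {4, 5, 9}, s ≤ k}:
k:     0  1  2  3  4  5  6  7  8  9 10 11 12 13
g(k):  0  0  0  0  1  1  1  1  2  2  2  2  3  0
So g(13) = 0.

0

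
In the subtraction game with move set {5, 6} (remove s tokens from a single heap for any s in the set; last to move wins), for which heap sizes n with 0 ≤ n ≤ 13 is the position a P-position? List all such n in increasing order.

0, 1, 2, 3, 4, 11, 12, 13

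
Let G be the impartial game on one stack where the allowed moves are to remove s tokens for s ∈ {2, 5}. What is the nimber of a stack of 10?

1

Grundy values for subtraction set {2, 5}:
g(0) = mex{} = 0
g(1) = mex{} = 0
g(2) = mex{0} = 1
g(3) = mex{0} = 1
g(4) = mex{1} = 0
g(5) = mex{0,1} = 2
g(6) = mex{0} = 1
g(7) = mex{1,2} = 0
g(8) = mex{1} = 0
g(9) = mex{0} = 1
g(10) = mex{0,2} = 1
So g(10) = 1.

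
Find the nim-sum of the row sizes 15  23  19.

Bitwise XOR of the heap sizes:
  01111  (15)
  10111  (23)
  10011  (19)
  -----
  01011  (11)

11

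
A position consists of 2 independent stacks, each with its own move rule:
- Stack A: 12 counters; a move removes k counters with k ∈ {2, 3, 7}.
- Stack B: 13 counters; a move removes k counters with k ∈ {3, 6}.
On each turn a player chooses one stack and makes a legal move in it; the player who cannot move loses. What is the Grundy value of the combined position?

0

Build the Grundy sequence for stack A with g(k) = mex{g(k−s) : s ∈ {2, 3, 7}, s ≤ k}:
k:     0  1  2  3  4  5  6  7  8  9 10 11 12
g(k):  0  0  1  1  2  0  0  1  1  2  0  0  1
So g(12) = 1.
Grundy values for stack B (subtraction set {3, 6}):
g(0) = mex{} = 0
g(1) = mex{} = 0
g(2) = mex{} = 0
g(3) = mex{0} = 1
g(4) = mex{0} = 1
g(5) = mex{0} = 1
g(6) = mex{0,1} = 2
g(7) = mex{0,1} = 2
g(8) = mex{0,1} = 2
g(9) = mex{1,2} = 0
g(10) = mex{1,2} = 0
g(11) = mex{1,2} = 0
g(12) = mex{0,2} = 1
g(13) = mex{0,2} = 1
So g(13) = 1.
By the Sprague-Grundy theorem, the Grundy value of a sum of independent games is the XOR of the component values.
Combined value = 1 XOR 1 = 0.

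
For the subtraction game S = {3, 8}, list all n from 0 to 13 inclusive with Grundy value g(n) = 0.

0, 1, 2, 6, 7, 11, 12, 13

Grundy values for subtraction set {3, 8}:
g(0) = mex{} = 0
g(1) = mex{} = 0
g(2) = mex{} = 0
g(3) = mex{0} = 1
g(4) = mex{0} = 1
g(5) = mex{0} = 1
g(6) = mex{1} = 0
g(7) = mex{1} = 0
g(8) = mex{0,1} = 2
g(9) = mex{0} = 1
g(10) = mex{0} = 1
g(11) = mex{1,2} = 0
g(12) = mex{1} = 0
g(13) = mex{1} = 0
The P-positions (g = 0) in 0..13 are 0, 1, 2, 6, 7, 11, 12, 13.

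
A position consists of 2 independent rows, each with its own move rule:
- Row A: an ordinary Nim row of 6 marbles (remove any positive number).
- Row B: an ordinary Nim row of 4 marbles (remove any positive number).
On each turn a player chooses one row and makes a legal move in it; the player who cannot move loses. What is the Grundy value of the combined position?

Row A is a plain Nim row of size 6, so its Grundy value is 6.
Row B is a plain Nim row of size 4, so its Grundy value is 4.
The value of a disjunctive sum is the nim-sum of the parts.
Combined value = 6 ⊕ 4 = 2.

2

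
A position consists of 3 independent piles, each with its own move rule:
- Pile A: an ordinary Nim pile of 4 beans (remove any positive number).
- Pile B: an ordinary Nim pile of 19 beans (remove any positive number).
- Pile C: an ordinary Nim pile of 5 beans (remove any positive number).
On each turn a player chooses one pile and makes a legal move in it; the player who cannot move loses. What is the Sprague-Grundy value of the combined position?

Pile A is a plain Nim pile of size 4, so its Grundy value is 4.
Pile B is a plain Nim pile of size 19, so its Grundy value is 19.
Pile C is a plain Nim pile of size 5, so its Grundy value is 5.
The value of a disjunctive sum is the nim-sum of the parts.
Combined value = 4 ⊕ 19 ⊕ 5 = 18.

18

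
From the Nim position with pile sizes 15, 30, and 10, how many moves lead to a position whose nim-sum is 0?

Compute the nim-sum pairwise:
15 XOR 30 = 17
17 XOR 10 = 27
The overall nim-sum is X = 27. A pile of size p has a winning move iff p XOR X < p (reduce it to p XOR X).
  15: 15 XOR 27 = 20 ≥ 15 — no move.
  30: 30 XOR 27 = 5 < 30 — winning move (to 5).
  10: 10 XOR 27 = 17 ≥ 10 — no move.
That gives 1 winning move.

1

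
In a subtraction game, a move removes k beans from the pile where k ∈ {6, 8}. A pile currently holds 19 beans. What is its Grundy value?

0

Build the Grundy sequence with g(k) = mex{g(k−s) : s ∈ {6, 8}, s ≤ k}:
k:     0  1  2  3  4  5  6  7  8  9 10 11 12 13 14 15 16 17 18 19
g(k):  0  0  0  0  0  0  1  1  1  1  1  1  2  2  0  0  0  0  0  0
So g(19) = 0.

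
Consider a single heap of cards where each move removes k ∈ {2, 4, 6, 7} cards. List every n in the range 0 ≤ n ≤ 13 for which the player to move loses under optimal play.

Build the Grundy sequence with g(k) = mex{g(k−s) : s ∈ {2, 4, 6, 7}, s ≤ k}:
g(0) = mex{} = 0
g(1) = mex{} = 0
g(2) = mex{0} = 1
g(3) = mex{0} = 1
g(4) = mex{0,1} = 2
g(5) = mex{0,1} = 2
g(6) = mex{0,1,2} = 3
g(7) = mex{0,1,2} = 3
g(8) = mex{0,1,2,3} = 4
g(9) = mex{1,2,3} = 0
g(10) = mex{1,2,3,4} = 0
g(11) = mex{0,2,3} = 1
g(12) = mex{0,2,3,4} = 1
g(13) = mex{0,1,3} = 2
The P-positions (g = 0) in 0..13 are 0, 1, 9, 10.

0, 1, 9, 10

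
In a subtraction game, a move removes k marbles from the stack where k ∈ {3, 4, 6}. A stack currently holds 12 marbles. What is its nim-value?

1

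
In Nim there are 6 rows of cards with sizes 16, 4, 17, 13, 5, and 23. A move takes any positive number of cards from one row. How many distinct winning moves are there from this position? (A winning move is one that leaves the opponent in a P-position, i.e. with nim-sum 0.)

3

Bitwise XOR of the heap sizes:
  10000  (16)
  00100  (4)
  10001  (17)
  01101  (13)
  00101  (5)
  10111  (23)
  -----
  11010  (26)
The overall nim-sum is X = 26. A row of size p has a winning move iff p XOR X < p (reduce it to p XOR X).
  16: 16 XOR 26 = 10 < 16 — winning move (to 10).
  4: 4 XOR 26 = 30 ≥ 4 — no move.
  17: 17 XOR 26 = 11 < 17 — winning move (to 11).
  13: 13 XOR 26 = 23 ≥ 13 — no move.
  5: 5 XOR 26 = 31 ≥ 5 — no move.
  23: 23 XOR 26 = 13 < 23 — winning move (to 13).
That gives 3 winning moves.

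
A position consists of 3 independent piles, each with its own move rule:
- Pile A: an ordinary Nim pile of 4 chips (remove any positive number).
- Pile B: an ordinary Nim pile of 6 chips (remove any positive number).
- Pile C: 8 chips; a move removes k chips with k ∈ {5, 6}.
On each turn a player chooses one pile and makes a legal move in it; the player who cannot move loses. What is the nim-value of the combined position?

Pile A is a plain Nim pile of size 4, so its Grundy value is 4.
Pile B is a plain Nim pile of size 6, so its Grundy value is 6.
Grundy values for pile C (subtraction set {5, 6}):
g(0) = mex{} = 0
g(1) = mex{} = 0
g(2) = mex{} = 0
g(3) = mex{} = 0
g(4) = mex{} = 0
g(5) = mex{0} = 1
g(6) = mex{0} = 1
g(7) = mex{0} = 1
g(8) = mex{0} = 1
So g(8) = 1.
By the Sprague-Grundy theorem, the Grundy value of a sum of independent games is the XOR of the component values.
Combined value = 4 ⊕ 6 ⊕ 1 = 3.

3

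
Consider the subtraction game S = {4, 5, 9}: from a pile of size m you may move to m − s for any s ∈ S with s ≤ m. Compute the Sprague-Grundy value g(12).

3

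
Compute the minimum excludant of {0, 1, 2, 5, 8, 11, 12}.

3

The values 0, 1, 2 are all present; 3 is the first non-negative integer missing from the set.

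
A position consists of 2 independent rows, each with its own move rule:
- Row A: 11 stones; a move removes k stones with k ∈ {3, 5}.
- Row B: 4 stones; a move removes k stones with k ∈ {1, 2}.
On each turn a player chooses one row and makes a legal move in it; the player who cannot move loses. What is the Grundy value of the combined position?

0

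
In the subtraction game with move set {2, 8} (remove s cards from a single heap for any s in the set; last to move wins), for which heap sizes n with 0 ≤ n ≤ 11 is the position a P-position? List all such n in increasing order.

0, 1, 4, 5, 10, 11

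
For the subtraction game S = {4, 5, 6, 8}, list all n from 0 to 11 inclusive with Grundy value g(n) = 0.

0, 1, 2, 3

Build the Grundy sequence with g(k) = mex{g(k−s) : s ∈ {4, 5, 6, 8}, s ≤ k}:
k:     0  1  2  3  4  5  6  7  8  9 10 11
g(k):  0  0  0  0  1  1  1  1  2  2  2  2
The P-positions (g = 0) in 0..11 are 0, 1, 2, 3.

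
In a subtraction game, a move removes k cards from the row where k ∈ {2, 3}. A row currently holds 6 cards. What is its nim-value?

Grundy values for subtraction set {2, 3}:
g(0) = mex{} = 0
g(1) = mex{} = 0
g(2) = mex{0} = 1
g(3) = mex{0} = 1
g(4) = mex{0,1} = 2
g(5) = mex{1} = 0
g(6) = mex{1,2} = 0
So g(6) = 0.

0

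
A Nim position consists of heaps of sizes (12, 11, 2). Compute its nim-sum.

Write each in binary and XOR column by column:
  1100  (12)
  1011  (11)
  0010  (2)
  ----
  0101  (5)

5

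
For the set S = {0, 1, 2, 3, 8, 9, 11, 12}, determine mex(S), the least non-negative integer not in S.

The values 0, 1, 2, 3 are all present; 4 is the first non-negative integer missing from the set.

4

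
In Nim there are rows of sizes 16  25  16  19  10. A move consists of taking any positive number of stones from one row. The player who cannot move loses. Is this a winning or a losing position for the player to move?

Losing position

Nim-sum: 16 ^ 25 ^ 16 ^ 19 ^ 10 = 0.
The nim-sum is 0, so this is a P-position: the player to move is in a losing position under optimal play.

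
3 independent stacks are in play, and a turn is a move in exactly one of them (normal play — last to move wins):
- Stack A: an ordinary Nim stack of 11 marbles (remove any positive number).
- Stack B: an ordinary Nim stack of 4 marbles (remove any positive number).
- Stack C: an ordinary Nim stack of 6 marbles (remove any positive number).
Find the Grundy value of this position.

Stack A is a plain Nim stack of size 11, so its Grundy value is 11.
Stack B is a plain Nim stack of size 4, so its Grundy value is 4.
Stack C is a plain Nim stack of size 6, so its Grundy value is 6.
The value of a disjunctive sum is the nim-sum of the parts.
Combined value = 11 XOR 4 XOR 6 = 9.

9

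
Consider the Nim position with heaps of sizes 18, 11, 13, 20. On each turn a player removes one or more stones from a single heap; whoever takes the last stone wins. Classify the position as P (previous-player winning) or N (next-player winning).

Compute the nim-sum pairwise:
18 ⊕ 11 = 25
25 ⊕ 13 = 20
20 ⊕ 20 = 0
The nim-sum is 0, so this is a P-position: the player to move is in a losing position under optimal play.

P-position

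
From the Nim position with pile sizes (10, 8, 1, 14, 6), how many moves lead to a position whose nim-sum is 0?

In binary:
  1010  (10)
  1000  (8)
  0001  (1)
  1110  (14)
  0110  (6)
  ----
  1011  (11)
The overall nim-sum is X = 11. A pile of size p has a winning move iff p XOR X < p (reduce it to p XOR X).
  10: 10 XOR 11 = 1 < 10 — winning move (to 1).
  8: 8 XOR 11 = 3 < 8 — winning move (to 3).
  1: 1 XOR 11 = 10 ≥ 1 — no move.
  14: 14 XOR 11 = 5 < 14 — winning move (to 5).
  6: 6 XOR 11 = 13 ≥ 6 — no move.
That gives 3 winning moves.

3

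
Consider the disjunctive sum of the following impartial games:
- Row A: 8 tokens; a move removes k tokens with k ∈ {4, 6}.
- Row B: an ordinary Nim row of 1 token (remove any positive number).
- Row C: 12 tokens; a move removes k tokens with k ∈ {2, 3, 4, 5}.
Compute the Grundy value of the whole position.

Grundy values for row A (subtraction set {4, 6}):
g(0) = mex{} = 0
g(1) = mex{} = 0
g(2) = mex{} = 0
g(3) = mex{} = 0
g(4) = mex{0} = 1
g(5) = mex{0} = 1
g(6) = mex{0} = 1
g(7) = mex{0} = 1
g(8) = mex{0,1} = 2
So g(8) = 2.
Row B is a plain Nim row of size 1, so its Grundy value is 1.
Grundy values for row C (subtraction set {2, 3, 4, 5}):
k:     0  1  2  3  4  5  6  7  8  9 10 11 12
g(k):  0  0  1  1  2  2  3  0  0  1  1  2  2
So g(12) = 2.
The value of a disjunctive sum is the nim-sum of the parts.
Combined value = 2 XOR 1 XOR 2 = 1.

1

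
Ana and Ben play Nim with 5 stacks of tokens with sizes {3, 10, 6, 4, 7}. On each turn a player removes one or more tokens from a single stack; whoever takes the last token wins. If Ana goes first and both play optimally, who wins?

Compute the nim-sum pairwise:
3 XOR 10 = 9
9 XOR 6 = 15
15 XOR 4 = 11
11 XOR 7 = 12
The nim-sum is 12 ≠ 0, so this is an N-position: the player to move can win; Ana has a winning move.

Ana wins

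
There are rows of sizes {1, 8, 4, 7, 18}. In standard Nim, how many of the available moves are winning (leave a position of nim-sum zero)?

Bitwise XOR of the heap sizes:
  00001  (1)
  01000  (8)
  00100  (4)
  00111  (7)
  10010  (18)
  -----
  11000  (24)
The overall nim-sum is X = 24. A row of size p has a winning move iff p XOR X < p (reduce it to p XOR X).
  1: 1 XOR 24 = 25 ≥ 1 — no move.
  8: 8 XOR 24 = 16 ≥ 8 — no move.
  4: 4 XOR 24 = 28 ≥ 4 — no move.
  7: 7 XOR 24 = 31 ≥ 7 — no move.
  18: 18 XOR 24 = 10 < 18 — winning move (to 10).
That gives 1 winning move.

1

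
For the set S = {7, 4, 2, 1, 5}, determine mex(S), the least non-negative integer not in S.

0 is not in the set, so the mex is 0.

0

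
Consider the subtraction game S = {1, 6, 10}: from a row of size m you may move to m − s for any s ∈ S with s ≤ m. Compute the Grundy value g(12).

1

Compute g(0), g(1), … for moves {1, 6, 10}:
k:     0  1  2  3  4  5  6  7  8  9 10 11 12
g(k):  0  1  0  1  0  1  2  0  1  0  1  0  1
So g(12) = 1.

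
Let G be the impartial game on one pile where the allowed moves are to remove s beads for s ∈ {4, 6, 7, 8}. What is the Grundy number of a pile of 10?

2

Compute g(0), g(1), … for moves {4, 6, 7, 8}:
g(0) = mex{} = 0
g(1) = mex{} = 0
g(2) = mex{} = 0
g(3) = mex{} = 0
g(4) = mex{0} = 1
g(5) = mex{0} = 1
g(6) = mex{0} = 1
g(7) = mex{0} = 1
g(8) = mex{0,1} = 2
g(9) = mex{0,1} = 2
g(10) = mex{0,1} = 2
So g(10) = 2.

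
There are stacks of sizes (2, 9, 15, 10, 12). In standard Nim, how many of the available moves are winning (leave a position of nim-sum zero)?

3

Write each in binary and XOR column by column:
  0010  (2)
  1001  (9)
  1111  (15)
  1010  (10)
  1100  (12)
  ----
  0010  (2)
The overall nim-sum is X = 2. A stack of size p has a winning move iff p XOR X < p (reduce it to p XOR X).
  2: 2 XOR 2 = 0 < 2 — winning move (to 0).
  9: 9 XOR 2 = 11 ≥ 9 — no move.
  15: 15 XOR 2 = 13 < 15 — winning move (to 13).
  10: 10 XOR 2 = 8 < 10 — winning move (to 8).
  12: 12 XOR 2 = 14 ≥ 12 — no move.
That gives 3 winning moves.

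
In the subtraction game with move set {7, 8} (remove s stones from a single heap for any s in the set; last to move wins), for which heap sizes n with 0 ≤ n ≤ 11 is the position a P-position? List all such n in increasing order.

0, 1, 2, 3, 4, 5, 6

Compute g(0), g(1), … for moves {7, 8}:
g(0) = mex{} = 0
g(1) = mex{} = 0
g(2) = mex{} = 0
g(3) = mex{} = 0
g(4) = mex{} = 0
g(5) = mex{} = 0
g(6) = mex{} = 0
g(7) = mex{0} = 1
g(8) = mex{0} = 1
g(9) = mex{0} = 1
g(10) = mex{0} = 1
g(11) = mex{0} = 1
The P-positions (g = 0) in 0..11 are 0, 1, 2, 3, 4, 5, 6.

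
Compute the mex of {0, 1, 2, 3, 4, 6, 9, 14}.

5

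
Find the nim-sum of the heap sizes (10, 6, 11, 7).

0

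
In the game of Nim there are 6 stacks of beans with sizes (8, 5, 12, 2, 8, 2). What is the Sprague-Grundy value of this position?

9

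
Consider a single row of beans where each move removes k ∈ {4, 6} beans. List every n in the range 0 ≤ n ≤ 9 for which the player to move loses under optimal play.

Grundy values for subtraction set {4, 6}:
g(0) = mex{} = 0
g(1) = mex{} = 0
g(2) = mex{} = 0
g(3) = mex{} = 0
g(4) = mex{0} = 1
g(5) = mex{0} = 1
g(6) = mex{0} = 1
g(7) = mex{0} = 1
g(8) = mex{0,1} = 2
g(9) = mex{0,1} = 2
The P-positions (g = 0) in 0..9 are 0, 1, 2, 3.

0, 1, 2, 3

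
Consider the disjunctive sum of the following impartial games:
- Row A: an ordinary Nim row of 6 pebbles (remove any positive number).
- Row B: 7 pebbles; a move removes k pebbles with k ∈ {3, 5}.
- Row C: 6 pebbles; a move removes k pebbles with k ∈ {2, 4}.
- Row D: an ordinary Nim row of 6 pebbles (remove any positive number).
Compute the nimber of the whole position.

2

Row A is a plain Nim row of size 6, so its Grundy value is 6.
Build the Grundy sequence for row B with g(k) = mex{g(k−s) : s ∈ {3, 5}, s ≤ k}:
g(0) = mex{} = 0
g(1) = mex{} = 0
g(2) = mex{} = 0
g(3) = mex{0} = 1
g(4) = mex{0} = 1
g(5) = mex{0} = 1
g(6) = mex{0,1} = 2
g(7) = mex{0,1} = 2
So g(7) = 2.
For row C, compute g(0), g(1), … with moves {2, 4}:
g(0) = mex{} = 0
g(1) = mex{} = 0
g(2) = mex{0} = 1
g(3) = mex{0} = 1
g(4) = mex{0,1} = 2
g(5) = mex{0,1} = 2
g(6) = mex{1,2} = 0
So g(6) = 0.
Row D is a plain Nim row of size 6, so its Grundy value is 6.
By the Sprague-Grundy theorem, the Grundy value of a sum of independent games is the XOR of the component values.
Combined value = 6 XOR 2 XOR 0 XOR 6 = 2.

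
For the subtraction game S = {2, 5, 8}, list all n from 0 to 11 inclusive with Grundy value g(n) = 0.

0, 1, 4, 7, 10, 11

Compute g(0), g(1), … for moves {2, 5, 8}:
k:     0  1  2  3  4  5  6  7  8  9 10 11
g(k):  0  0  1  1  0  2  1  0  2  1  0  0
The P-positions (g = 0) in 0..11 are 0, 1, 4, 7, 10, 11.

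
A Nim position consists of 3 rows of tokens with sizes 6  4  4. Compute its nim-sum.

Compute the nim-sum pairwise:
6 ⊕ 4 = 2
2 ⊕ 4 = 6

6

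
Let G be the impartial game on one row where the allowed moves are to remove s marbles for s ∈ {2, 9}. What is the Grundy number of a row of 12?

0

Grundy values for subtraction set {2, 9}:
g(0) = mex{} = 0
g(1) = mex{} = 0
g(2) = mex{0} = 1
g(3) = mex{0} = 1
g(4) = mex{1} = 0
g(5) = mex{1} = 0
g(6) = mex{0} = 1
g(7) = mex{0} = 1
g(8) = mex{1} = 0
g(9) = mex{0,1} = 2
g(10) = mex{0} = 1
g(11) = mex{1,2} = 0
g(12) = mex{1} = 0
So g(12) = 0.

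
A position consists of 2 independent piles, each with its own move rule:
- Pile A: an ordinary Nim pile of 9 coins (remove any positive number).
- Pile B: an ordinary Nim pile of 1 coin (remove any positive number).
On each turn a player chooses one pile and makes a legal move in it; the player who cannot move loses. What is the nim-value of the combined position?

8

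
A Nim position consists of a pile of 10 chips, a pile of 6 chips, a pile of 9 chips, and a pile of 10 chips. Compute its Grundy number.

15

In binary:
  1010  (10)
  0110  (6)
  1001  (9)
  1010  (10)
  ----
  1111  (15)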